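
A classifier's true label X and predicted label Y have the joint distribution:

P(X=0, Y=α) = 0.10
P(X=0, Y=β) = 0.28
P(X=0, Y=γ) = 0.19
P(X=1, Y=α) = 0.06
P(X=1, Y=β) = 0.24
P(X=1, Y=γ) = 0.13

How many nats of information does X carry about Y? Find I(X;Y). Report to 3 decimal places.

Marginals: p(X) = (0.5700, 0.4300), p(Y) = (0.1600, 0.5200, 0.3200).
I(X;Y) = Σ p(x,y)·ln[p(x,y)/(p(x)p(y))].
  (0,α): 0.10·ln(1.0965) = 0.0092
  (0,β): 0.28·ln(0.9447) = -0.0159
  (0,γ): 0.19·ln(1.0417) = 0.0078
  (1,α): 0.06·ln(0.8721) = -0.0082
  (1,β): 0.24·ln(1.0733) = 0.0170
  (1,γ): 0.13·ln(0.9448) = -0.0074
Sum = 0.002 nats.

0.002 nats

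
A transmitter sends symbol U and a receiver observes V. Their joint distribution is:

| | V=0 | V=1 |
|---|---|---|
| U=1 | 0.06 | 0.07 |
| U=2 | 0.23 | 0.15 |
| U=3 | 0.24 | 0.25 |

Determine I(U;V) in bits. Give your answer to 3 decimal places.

0.010 bits

Marginals: p(U) = (0.1300, 0.3800, 0.4900), p(V) = (0.5300, 0.4700).
I(U;V) = Σ p(x,y)·log₂[p(x,y)/(p(x)p(y))].
  (1,0): 0.06·log₂(0.8708) = -0.0120
  (1,1): 0.07·log₂(1.1457) = 0.0137
  (2,0): 0.23·log₂(1.1420) = 0.0441
  (2,1): 0.15·log₂(0.8399) = -0.0378
  (3,0): 0.24·log₂(0.9241) = -0.0273
  (3,1): 0.25·log₂(1.0855) = 0.0296
Sum = 0.010 bits.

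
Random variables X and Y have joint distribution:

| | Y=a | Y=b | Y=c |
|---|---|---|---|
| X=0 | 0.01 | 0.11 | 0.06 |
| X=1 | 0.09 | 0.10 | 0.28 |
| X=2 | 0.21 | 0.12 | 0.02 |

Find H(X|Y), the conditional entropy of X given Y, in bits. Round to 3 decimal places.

Marginals: p(X) = (0.1800, 0.4700, 0.3500), p(Y) = (0.3100, 0.3300, 0.3600).
H(X|Y) = Σ p(Y) · H(X|Y=·).
  Y=a: p=0.3100, H(X|Y=a) = 1.0585
  Y=b: p=0.3300, H(X|Y=b) = 1.5810
  Y=c: p=0.3600, H(X|Y=c) = 0.9445
Weighted sum = 1.190 bits.

1.190 bits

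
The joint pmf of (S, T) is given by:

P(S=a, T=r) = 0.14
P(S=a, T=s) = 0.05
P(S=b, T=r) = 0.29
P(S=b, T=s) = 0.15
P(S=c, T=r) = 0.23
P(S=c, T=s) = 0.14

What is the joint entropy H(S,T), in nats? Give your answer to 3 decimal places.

1.682 nats

H(S,T) = −Σ p(x,y)·ln p(x,y) over all 6 cells.
  cell (a,r): −0.14·ln0.14 = 0.2753
  cell (a,s): −0.05·ln0.05 = 0.1498
  cell (b,r): −0.29·ln0.29 = 0.3590
  cell (b,s): −0.15·ln0.15 = 0.2846
  cell (c,r): −0.23·ln0.23 = 0.3380
  cell (c,s): −0.14·ln0.14 = 0.2753
Sum = 1.682 nats.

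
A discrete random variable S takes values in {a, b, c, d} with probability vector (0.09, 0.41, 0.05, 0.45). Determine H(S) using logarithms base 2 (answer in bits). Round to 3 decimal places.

H(S) = −Σ p·log₂ p.
  −(0.09)·log₂(0.09) = 0.3127
  −(0.41)·log₂(0.41) = 0.5274
  −(0.05)·log₂(0.05) = 0.2161
  −(0.45)·log₂(0.45) = 0.5184
Sum: 0.3127 + 0.5274 + 0.2161 + 0.5184 = 1.575 bits.

1.575 bits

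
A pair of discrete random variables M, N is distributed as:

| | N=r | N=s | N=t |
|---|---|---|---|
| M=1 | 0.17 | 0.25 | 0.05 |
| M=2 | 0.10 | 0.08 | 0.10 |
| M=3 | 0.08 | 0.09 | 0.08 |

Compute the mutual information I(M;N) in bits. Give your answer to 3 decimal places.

0.067 bits

Marginals: p(M) = (0.4700, 0.2800, 0.2500), p(N) = (0.3500, 0.4200, 0.2300).
I(M;N) = H(M) + H(N) − H(M,N).
H(M) = 1.5262, H(N) = 1.5434, H(M,N) = 3.0022.
I(M;N) = 1.5262 + 1.5434 − 3.0022 = 0.067 bits.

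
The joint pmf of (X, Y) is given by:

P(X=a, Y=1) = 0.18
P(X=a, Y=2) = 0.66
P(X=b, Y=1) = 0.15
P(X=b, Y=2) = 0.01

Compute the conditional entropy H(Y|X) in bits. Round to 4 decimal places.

0.6836 bits

Chain rule: H(Y|X) = H(X,Y) − H(X).
Marginals: p(X) = (0.8400, 0.1600), p(Y) = (0.3300, 0.6700).
H(X,Y) = 1.3179 bits; H(X) = 0.6343 bits.
H(Y|X) = 1.3179 − 0.6343 = 0.6836 bits.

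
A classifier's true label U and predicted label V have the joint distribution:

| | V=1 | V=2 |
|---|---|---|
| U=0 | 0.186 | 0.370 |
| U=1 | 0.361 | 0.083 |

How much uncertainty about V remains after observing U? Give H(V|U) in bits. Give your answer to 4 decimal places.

0.8198 bits

Marginals: p(U) = (0.5560, 0.4440), p(V) = (0.5470, 0.4530).
H(V|U) = Σ p(U) · H(V|U=·).
  U=0: p=0.5560, H(V|U=0) = 0.9195
  U=1: p=0.4440, H(V|U=1) = 0.6950
Weighted sum = 0.8198 bits.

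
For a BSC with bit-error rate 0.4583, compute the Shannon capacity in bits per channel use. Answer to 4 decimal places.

Binary symmetric channel: C = 1 − h₂(ε) where h₂ is the binary entropy function.
h₂(0.4583) = −0.4583·log₂0.4583 − 0.5417·log₂0.5417 = 0.9950.
C = 1 − 0.9950 = 0.0050 bits per channel use.

0.0050 bits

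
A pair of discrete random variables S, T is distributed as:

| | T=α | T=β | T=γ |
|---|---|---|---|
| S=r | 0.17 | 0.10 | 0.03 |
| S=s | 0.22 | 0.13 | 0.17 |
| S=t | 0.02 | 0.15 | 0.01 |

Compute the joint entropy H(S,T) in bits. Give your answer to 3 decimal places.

H(S,T) = −Σ p(x,y)·log₂ p(x,y) over all 9 cells.
  cell (r,α): −0.17·log₂0.17 = 0.4346
  cell (r,β): −0.10·log₂0.10 = 0.3322
  cell (r,γ): −0.03·log₂0.03 = 0.1518
  cell (s,α): −0.22·log₂0.22 = 0.4806
  cell (s,β): −0.13·log₂0.13 = 0.3826
  cell (s,γ): −0.17·log₂0.17 = 0.4346
  cell (t,α): −0.02·log₂0.02 = 0.1129
  cell (t,β): −0.15·log₂0.15 = 0.4105
  cell (t,γ): −0.01·log₂0.01 = 0.0664
Sum = 2.806 bits.

2.806 bits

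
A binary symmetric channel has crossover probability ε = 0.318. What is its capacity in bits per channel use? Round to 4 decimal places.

Binary symmetric channel: C = 1 − h₂(ε) where h₂ is the binary entropy function.
h₂(0.318) = −0.318·log₂0.318 − 0.682·log₂0.682 = 0.9022.
C = 1 − 0.9022 = 0.0978 bits per channel use.

0.0978 bits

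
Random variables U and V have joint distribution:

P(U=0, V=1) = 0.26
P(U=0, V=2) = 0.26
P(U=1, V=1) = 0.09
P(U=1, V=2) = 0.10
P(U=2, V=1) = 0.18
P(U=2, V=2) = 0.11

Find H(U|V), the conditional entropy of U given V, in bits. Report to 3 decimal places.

Marginals: p(U) = (0.5200, 0.1900, 0.2900), p(V) = (0.5300, 0.4700).
H(U|V) = Σ p(V) · H(U|V=·).
  V=1: p=0.5300, H(U|V=1) = 1.4676
  V=2: p=0.4700, H(U|V=2) = 1.4379
Weighted sum = 1.454 bits.

1.454 bits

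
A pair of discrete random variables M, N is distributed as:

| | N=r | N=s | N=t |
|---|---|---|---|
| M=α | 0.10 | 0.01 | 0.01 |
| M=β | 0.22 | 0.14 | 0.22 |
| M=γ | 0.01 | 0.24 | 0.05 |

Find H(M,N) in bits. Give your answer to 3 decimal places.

2.600 bits

H(M,N) = −Σ p(x,y)·log₂ p(x,y) over all 9 cells.
  cell (α,r): −0.10·log₂0.10 = 0.3322
  cell (α,s): −0.01·log₂0.01 = 0.0664
  cell (α,t): −0.01·log₂0.01 = 0.0664
  cell (β,r): −0.22·log₂0.22 = 0.4806
  cell (β,s): −0.14·log₂0.14 = 0.3971
  cell (β,t): −0.22·log₂0.22 = 0.4806
  cell (γ,r): −0.01·log₂0.01 = 0.0664
  cell (γ,s): −0.24·log₂0.24 = 0.4941
  cell (γ,t): −0.05·log₂0.05 = 0.2161
Sum = 2.600 bits.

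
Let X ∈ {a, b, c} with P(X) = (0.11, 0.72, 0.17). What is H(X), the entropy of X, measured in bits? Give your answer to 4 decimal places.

H(X) = −Σ p·log₂ p.
  −(0.11)·log₂(0.11) = 0.35029
  −(0.72)·log₂(0.72) = 0.34123
  −(0.17)·log₂(0.17) = 0.43459
Sum: 0.35029 + 0.34123 + 0.43459 = 1.1261 bits.

1.1261 bits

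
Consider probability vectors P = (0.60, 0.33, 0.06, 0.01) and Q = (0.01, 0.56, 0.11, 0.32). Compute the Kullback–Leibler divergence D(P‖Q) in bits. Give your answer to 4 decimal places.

D(P‖Q) = Σ p·log₂(p/q).
  0.60·log₂(0.60/0.01) = 3.54413
  0.33·log₂(0.33/0.56) = -0.25178
  0.06·log₂(0.06/0.11) = -0.05247
  0.01·log₂(0.01/0.32) = -0.05000
D(P‖Q) = 3.1899 bits.

3.1899 bits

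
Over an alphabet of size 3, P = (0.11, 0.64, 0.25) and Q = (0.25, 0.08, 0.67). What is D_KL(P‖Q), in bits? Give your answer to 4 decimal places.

1.4342 bits

D(P‖Q) = Σ p·log₂(p/q).
  0.11·log₂(0.11/0.25) = -0.13029
  0.64·log₂(0.64/0.08) = 1.92000
  0.25·log₂(0.25/0.67) = -0.35556
D(P‖Q) = 1.4342 bits.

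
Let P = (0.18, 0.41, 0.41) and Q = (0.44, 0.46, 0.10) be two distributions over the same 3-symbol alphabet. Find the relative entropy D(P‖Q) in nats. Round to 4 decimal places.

0.3704 nats

D(P‖Q) = Σ p·ln(p/q).
  0.18·ln(0.18/0.44) = -0.16089
  0.41·ln(0.41/0.46) = -0.04718
  0.41·ln(0.41/0.10) = 0.57850
D(P‖Q) = 0.3704 nats.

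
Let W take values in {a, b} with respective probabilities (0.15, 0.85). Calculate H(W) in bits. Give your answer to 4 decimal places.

H(W) = −Σ p·log₂ p.
  −(0.15)·log₂(0.15) = 0.41054
  −(0.85)·log₂(0.85) = 0.19930
Sum: 0.41054 + 0.19930 = 0.6098 bits.

0.6098 bits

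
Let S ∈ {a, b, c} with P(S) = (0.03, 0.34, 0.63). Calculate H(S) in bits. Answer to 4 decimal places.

H(S) = −Σ p·log₂ p.
  −(0.03)·log₂(0.03) = 0.15177
  −(0.34)·log₂(0.34) = 0.52917
  −(0.63)·log₂(0.63) = 0.41994
Sum: 0.15177 + 0.52917 + 0.41994 = 1.1009 bits.

1.1009 bits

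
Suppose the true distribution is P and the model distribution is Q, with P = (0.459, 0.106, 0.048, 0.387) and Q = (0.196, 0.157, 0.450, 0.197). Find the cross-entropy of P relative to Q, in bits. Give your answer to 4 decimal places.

H(P,Q) = −Σ p·log₂ q.
  −0.459·log₂(0.196) = 1.07914
  −0.106·log₂(0.157) = 0.28314
  −0.048·log₂(0.450) = 0.05530
  −0.387·log₂(0.197) = 0.90702
H(P,Q) = 2.3246 bits.

2.3246 bits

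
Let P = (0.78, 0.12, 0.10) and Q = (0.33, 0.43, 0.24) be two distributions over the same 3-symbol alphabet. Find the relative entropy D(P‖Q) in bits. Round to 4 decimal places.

0.6207 bits

D(P‖Q) = Σ p·log₂(p/q).
  0.78·log₂(0.78/0.33) = 0.96799
  0.12·log₂(0.12/0.43) = -0.22096
  0.10·log₂(0.10/0.24) = -0.12630
D(P‖Q) = 0.6207 bits.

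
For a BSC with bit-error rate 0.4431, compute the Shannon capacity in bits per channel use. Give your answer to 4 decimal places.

Binary symmetric channel: C = 1 − h₂(ε) where h₂ is the binary entropy function.
h₂(0.4431) = −0.4431·log₂0.4431 − 0.5569·log₂0.5569 = 0.9906.
C = 1 − 0.9906 = 0.0094 bits per channel use.

0.0094 bits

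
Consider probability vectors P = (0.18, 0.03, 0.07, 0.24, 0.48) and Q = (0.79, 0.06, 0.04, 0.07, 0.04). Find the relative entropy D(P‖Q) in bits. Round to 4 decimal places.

D(P‖Q) = Σ p·log₂(p/q).
  0.18·log₂(0.18/0.79) = -0.38409
  0.03·log₂(0.03/0.06) = -0.03000
  0.07·log₂(0.07/0.04) = 0.05651
  0.24·log₂(0.24/0.07) = 0.42663
  0.48·log₂(0.48/0.04) = 1.72078
D(P‖Q) = 1.7898 bits.

1.7898 bits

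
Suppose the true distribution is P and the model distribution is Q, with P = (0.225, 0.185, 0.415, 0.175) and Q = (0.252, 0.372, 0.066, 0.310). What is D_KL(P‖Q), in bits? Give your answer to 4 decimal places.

0.7332 bits

D(P‖Q) = Σ p·log₂(p/q).
  0.225·log₂(0.225/0.252) = -0.03679
  0.185·log₂(0.185/0.372) = -0.18644
  0.415·log₂(0.415/0.066) = 1.10082
  0.175·log₂(0.175/0.310) = -0.14436
D(P‖Q) = 0.7332 bits.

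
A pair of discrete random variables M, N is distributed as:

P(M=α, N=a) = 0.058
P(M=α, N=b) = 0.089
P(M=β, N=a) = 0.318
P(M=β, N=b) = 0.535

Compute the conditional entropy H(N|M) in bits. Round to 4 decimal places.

0.9550 bits

Chain rule: H(N|M) = H(M,N) − H(M).
Marginals: p(M) = (0.1470, 0.8530), p(N) = (0.3760, 0.6240).
H(M,N) = 1.5573 bits; H(M) = 0.6023 bits.
H(N|M) = 1.5573 − 0.6023 = 0.9550 bits.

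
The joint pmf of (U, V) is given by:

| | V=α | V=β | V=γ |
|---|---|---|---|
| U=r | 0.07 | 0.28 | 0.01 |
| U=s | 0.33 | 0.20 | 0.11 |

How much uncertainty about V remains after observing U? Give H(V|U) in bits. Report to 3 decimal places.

1.249 bits

Chain rule: H(V|U) = H(U,V) − H(U).
Marginals: p(U) = (0.3600, 0.6400), p(V) = (0.4000, 0.4800, 0.1200).
H(U,V) = 2.1917 bits; H(U) = 0.9427 bits.
H(V|U) = 2.1917 − 0.9427 = 1.249 bits.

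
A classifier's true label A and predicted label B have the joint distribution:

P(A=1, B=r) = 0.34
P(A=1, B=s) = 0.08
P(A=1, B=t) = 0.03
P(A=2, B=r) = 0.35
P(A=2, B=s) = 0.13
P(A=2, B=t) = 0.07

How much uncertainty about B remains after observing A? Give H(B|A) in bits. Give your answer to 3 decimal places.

1.161 bits

Chain rule: H(B|A) = H(A,B) − H(A).
Marginals: p(A) = (0.4500, 0.5500), p(B) = (0.6900, 0.2100, 0.1000).
H(A,B) = 2.1537 bits; H(A) = 0.9928 bits.
H(B|A) = 2.1537 − 0.9928 = 1.161 bits.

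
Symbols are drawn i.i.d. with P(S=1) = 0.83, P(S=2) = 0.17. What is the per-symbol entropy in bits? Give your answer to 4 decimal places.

0.6577 bits

H(S) = −Σ p·log₂ p.
  −(0.83)·log₂(0.83) = 0.22312
  −(0.17)·log₂(0.17) = 0.43459
Sum: 0.22312 + 0.43459 = 0.6577 bits.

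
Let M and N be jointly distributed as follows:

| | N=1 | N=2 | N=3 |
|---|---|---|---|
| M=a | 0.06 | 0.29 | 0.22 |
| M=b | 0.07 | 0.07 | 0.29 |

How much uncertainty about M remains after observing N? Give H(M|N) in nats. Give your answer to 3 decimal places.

Marginals: p(M) = (0.5700, 0.4300), p(N) = (0.1300, 0.3600, 0.5100).
H(M|N) = Σ p(N) · H(M|N=·).
  N=1: p=0.1300, H(M|N=1) = 0.6902
  N=2: p=0.3600, H(M|N=2) = 0.4926
  N=3: p=0.5100, H(M|N=3) = 0.6837
Weighted sum = 0.616 nats.

0.616 nats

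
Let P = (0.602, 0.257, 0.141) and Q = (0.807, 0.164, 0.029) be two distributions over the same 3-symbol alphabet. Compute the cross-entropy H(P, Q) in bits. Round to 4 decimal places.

1.5768 bits

H(P,Q) = −Σ p·log₂ q.
  −0.602·log₂(0.807) = 0.18623
  −0.257·log₂(0.164) = 0.67032
  −0.141·log₂(0.029) = 0.72020
H(P,Q) = 1.5768 bits.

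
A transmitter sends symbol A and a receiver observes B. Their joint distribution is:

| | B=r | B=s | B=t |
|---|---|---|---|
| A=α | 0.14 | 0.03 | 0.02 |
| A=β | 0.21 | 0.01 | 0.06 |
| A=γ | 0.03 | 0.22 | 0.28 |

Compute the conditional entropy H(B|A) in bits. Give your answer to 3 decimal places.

1.136 bits

Chain rule: H(B|A) = H(A,B) − H(A).
Marginals: p(A) = (0.1900, 0.2800, 0.5300), p(B) = (0.3800, 0.2600, 0.3600).
H(A,B) = 2.5911 bits; H(A) = 1.4549 bits.
H(B|A) = 2.5911 − 1.4549 = 1.136 bits.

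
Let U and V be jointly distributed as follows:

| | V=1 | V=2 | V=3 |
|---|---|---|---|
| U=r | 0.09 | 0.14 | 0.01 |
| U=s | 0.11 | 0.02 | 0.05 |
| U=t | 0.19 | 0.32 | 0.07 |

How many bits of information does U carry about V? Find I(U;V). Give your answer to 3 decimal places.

0.111 bits

Marginals: p(U) = (0.2400, 0.1800, 0.5800), p(V) = (0.3900, 0.4800, 0.1300).
I(U;V) = Σ p(x,y)·log₂[p(x,y)/(p(x)p(y))].
  (r,1): 0.09·log₂(0.9615) = -0.0051
  (r,2): 0.14·log₂(1.2153) = 0.0394
  (r,3): 0.01·log₂(0.3205) = -0.0164
  (s,1): 0.11·log₂(1.5670) = 0.0713
  (s,2): 0.02·log₂(0.2315) = -0.0422
  (s,3): 0.05·log₂(2.1368) = 0.0548
  (t,1): 0.19·log₂(0.8400) = -0.0478
  (t,2): 0.32·log₂(1.1494) = 0.0643
  (t,3): 0.07·log₂(0.9284) = -0.0075
Sum = 0.111 bits.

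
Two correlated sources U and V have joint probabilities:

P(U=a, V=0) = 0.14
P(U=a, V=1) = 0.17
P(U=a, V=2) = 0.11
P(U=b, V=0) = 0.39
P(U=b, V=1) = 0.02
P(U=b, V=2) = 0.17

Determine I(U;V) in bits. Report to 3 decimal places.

0.177 bits

Marginals: p(U) = (0.4200, 0.5800), p(V) = (0.5300, 0.1900, 0.2800).
I(U;V) = H(U) + H(V) − H(U,V).
H(U) = 0.9815, H(V) = 1.4549, H(U,V) = 2.2592.
I(U;V) = 0.9815 + 1.4549 − 2.2592 = 0.177 bits.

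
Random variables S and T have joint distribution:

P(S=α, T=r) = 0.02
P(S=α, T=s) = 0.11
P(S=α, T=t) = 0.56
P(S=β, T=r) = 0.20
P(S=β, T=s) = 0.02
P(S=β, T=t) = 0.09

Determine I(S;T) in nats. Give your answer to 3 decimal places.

Marginals: p(S) = (0.6900, 0.3100), p(T) = (0.2200, 0.1300, 0.6500).
I(S;T) = Σ p(x,y)·ln[p(x,y)/(p(x)p(y))].
  (α,r): 0.02·ln(0.1318) = -0.0405
  (α,s): 0.11·ln(1.2263) = 0.0224
  (α,t): 0.56·ln(1.2486) = 0.1243
  (β,r): 0.20·ln(2.9326) = 0.2152
  (β,s): 0.02·ln(0.4963) = -0.0140
  (β,t): 0.09·ln(0.4467) = -0.0725
Sum = 0.235 nats.

0.235 nats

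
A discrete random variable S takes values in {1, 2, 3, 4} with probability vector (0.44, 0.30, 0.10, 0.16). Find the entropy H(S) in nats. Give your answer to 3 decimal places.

H(S) = −Σ p·ln p.
  −(0.44)·ln(0.44) = 0.3612
  −(0.30)·ln(0.30) = 0.3612
  −(0.10)·ln(0.10) = 0.2303
  −(0.16)·ln(0.16) = 0.2932
Sum: 0.3612 + 0.3612 + 0.2303 + 0.2932 = 1.246 nats.

1.246 nats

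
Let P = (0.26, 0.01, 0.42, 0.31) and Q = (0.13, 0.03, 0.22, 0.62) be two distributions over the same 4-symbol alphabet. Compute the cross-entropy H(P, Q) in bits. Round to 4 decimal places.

1.9471 bits

H(P,Q) = −Σ p·log₂ q.
  −0.26·log₂(0.13) = 0.76529
  −0.01·log₂(0.03) = 0.05059
  −0.42·log₂(0.22) = 0.91746
  −0.31·log₂(0.62) = 0.21379
H(P,Q) = 1.9471 bits.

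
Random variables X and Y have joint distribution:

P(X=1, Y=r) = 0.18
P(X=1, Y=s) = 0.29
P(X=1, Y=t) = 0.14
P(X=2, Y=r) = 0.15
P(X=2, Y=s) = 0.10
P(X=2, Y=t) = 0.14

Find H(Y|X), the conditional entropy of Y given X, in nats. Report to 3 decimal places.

1.064 nats

Chain rule: H(Y|X) = H(X,Y) − H(X).
Marginals: p(X) = (0.6100, 0.3900), p(Y) = (0.3300, 0.3900, 0.2800).
H(X,Y) = 1.7330 nats; H(X) = 0.6687 nats.
H(Y|X) = 1.7330 − 0.6687 = 1.064 nats.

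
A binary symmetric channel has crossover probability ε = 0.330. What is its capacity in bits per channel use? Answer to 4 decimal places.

Binary symmetric channel: C = 1 − h₂(ε) where h₂ is the binary entropy function.
h₂(0.330) = −0.330·log₂0.330 − 0.670·log₂0.670 = 0.9149.
C = 1 − 0.9149 = 0.0851 bits per channel use.

0.0851 bits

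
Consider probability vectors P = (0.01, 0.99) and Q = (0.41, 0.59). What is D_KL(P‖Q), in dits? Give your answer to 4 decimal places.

D(P‖Q) = Σ p·log₁₀(p/q).
  0.01·log₁₀(0.01/0.41) = -0.01613
  0.99·log₁₀(0.99/0.59) = 0.22254
D(P‖Q) = 0.2064 dits.

0.2064 dits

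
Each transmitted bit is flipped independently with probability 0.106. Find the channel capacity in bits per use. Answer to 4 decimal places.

Binary symmetric channel: C = 1 − h₂(ε) where h₂ is the binary entropy function.
h₂(0.106) = −0.106·log₂0.106 − 0.894·log₂0.894 = 0.4877.
C = 1 − 0.4877 = 0.5123 bits per channel use.

0.5123 bits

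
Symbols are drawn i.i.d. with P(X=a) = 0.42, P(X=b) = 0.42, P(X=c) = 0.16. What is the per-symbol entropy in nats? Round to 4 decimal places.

1.0219 nats

H(X) = −Σ p·ln p.
  −(0.42)·ln(0.42) = 0.36435
  −(0.42)·ln(0.42) = 0.36435
  −(0.16)·ln(0.16) = 0.29321
Sum: 0.36435 + 0.36435 + 0.29321 = 1.0219 nats.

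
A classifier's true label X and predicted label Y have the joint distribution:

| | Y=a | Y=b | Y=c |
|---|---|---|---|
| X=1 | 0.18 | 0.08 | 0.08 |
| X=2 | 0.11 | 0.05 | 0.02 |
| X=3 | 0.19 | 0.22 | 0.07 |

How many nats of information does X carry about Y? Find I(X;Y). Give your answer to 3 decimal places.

Marginals: p(X) = (0.3400, 0.1800, 0.4800), p(Y) = (0.4800, 0.3500, 0.1700).
I(X;Y) = H(X) + H(Y) − H(X,Y).
H(X) = 1.0278, H(Y) = 1.0210, H(X,Y) = 2.0184.
I(X;Y) = 1.0278 + 1.0210 − 2.0184 = 0.030 nats.

0.030 nats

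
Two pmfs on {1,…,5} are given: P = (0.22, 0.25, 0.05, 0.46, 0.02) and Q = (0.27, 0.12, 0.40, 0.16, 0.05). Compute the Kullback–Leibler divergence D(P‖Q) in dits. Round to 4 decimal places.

0.2180 dits

D(P‖Q) = Σ p·log₁₀(p/q).
  0.22·log₁₀(0.22/0.27) = -0.01957
  0.25·log₁₀(0.25/0.12) = 0.07969
  0.05·log₁₀(0.05/0.40) = -0.04515
  0.46·log₁₀(0.46/0.16) = 0.21097
  0.02·log₁₀(0.02/0.05) = -0.00796
D(P‖Q) = 0.2180 dits.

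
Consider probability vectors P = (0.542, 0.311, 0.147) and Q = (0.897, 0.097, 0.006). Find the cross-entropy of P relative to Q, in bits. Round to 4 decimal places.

2.2168 bits

H(P,Q) = −Σ p·log₂ q.
  −0.542·log₂(0.897) = 0.08500
  −0.311·log₂(0.097) = 1.04679
  −0.147·log₂(0.006) = 1.08498
H(P,Q) = 2.2168 bits.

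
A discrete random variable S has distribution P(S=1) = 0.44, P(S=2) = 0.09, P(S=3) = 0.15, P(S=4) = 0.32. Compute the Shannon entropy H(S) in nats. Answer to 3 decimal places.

1.227 nats

H(S) = −Σ p·ln p.
  −(0.44)·ln(0.44) = 0.3612
  −(0.09)·ln(0.09) = 0.2167
  −(0.15)·ln(0.15) = 0.2846
  −(0.32)·ln(0.32) = 0.3646
Sum: 0.3612 + 0.2167 + 0.2846 + 0.3646 = 1.227 nats.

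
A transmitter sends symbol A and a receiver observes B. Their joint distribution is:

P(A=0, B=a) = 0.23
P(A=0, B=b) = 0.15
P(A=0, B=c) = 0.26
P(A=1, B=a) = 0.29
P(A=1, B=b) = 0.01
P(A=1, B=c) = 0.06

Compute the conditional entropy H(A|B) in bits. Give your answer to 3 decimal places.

Chain rule: H(A|B) = H(A,B) − H(B).
Marginals: p(A) = (0.6400, 0.3600), p(B) = (0.5200, 0.1600, 0.3200).
H(A,B) = 2.2314 bits; H(B) = 1.4396 bits.
H(A|B) = 2.2314 − 1.4396 = 0.792 bits.

0.792 bits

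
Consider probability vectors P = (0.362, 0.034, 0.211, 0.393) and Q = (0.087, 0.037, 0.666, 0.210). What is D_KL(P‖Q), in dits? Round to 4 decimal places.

0.2245 dits

D(P‖Q) = Σ p·log₁₀(p/q).
  0.362·log₁₀(0.362/0.087) = 0.22415
  0.034·log₁₀(0.034/0.037) = -0.00125
  0.211·log₁₀(0.211/0.666) = -0.10533
  0.393·log₁₀(0.393/0.210) = 0.10696
D(P‖Q) = 0.2245 dits.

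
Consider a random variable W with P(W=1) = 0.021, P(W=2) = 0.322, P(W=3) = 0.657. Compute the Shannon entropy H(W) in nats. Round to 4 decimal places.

H(W) = −Σ p·ln p.
  −(0.021)·ln(0.021) = 0.08113
  −(0.322)·ln(0.322) = 0.36489
  −(0.657)·ln(0.657) = 0.27599
Sum: 0.08113 + 0.36489 + 0.27599 = 0.7220 nats.

0.7220 nats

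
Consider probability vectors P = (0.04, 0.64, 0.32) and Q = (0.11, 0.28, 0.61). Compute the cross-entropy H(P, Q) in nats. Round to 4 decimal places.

1.0612 nats

H(P,Q) = −Σ p·ln q.
  −0.04·ln(0.11) = 0.08829
  −0.64·ln(0.28) = 0.81470
  −0.32·ln(0.61) = 0.15817
H(P,Q) = 1.0612 nats.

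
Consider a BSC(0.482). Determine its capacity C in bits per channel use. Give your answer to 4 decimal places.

Binary symmetric channel: C = 1 − h₂(ε) where h₂ is the binary entropy function.
h₂(0.482) = −0.482·log₂0.482 − 0.518·log₂0.518 = 0.9991.
C = 1 − 0.9991 = 0.0009 bits per channel use.

0.0009 bits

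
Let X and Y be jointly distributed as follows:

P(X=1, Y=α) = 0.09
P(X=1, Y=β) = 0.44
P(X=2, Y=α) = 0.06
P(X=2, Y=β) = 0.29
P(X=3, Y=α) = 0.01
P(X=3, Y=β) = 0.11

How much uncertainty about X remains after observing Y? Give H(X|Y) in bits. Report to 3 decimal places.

1.378 bits

Chain rule: H(X|Y) = H(X,Y) − H(Y).
Marginals: p(X) = (0.5300, 0.3500, 0.1200), p(Y) = (0.1600, 0.8400).
H(X,Y) = 2.0120 bits; H(Y) = 0.6343 bits.
H(X|Y) = 2.0120 − 0.6343 = 1.378 bits.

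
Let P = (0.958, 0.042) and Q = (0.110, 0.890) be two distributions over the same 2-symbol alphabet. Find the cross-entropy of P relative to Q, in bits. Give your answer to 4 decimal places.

H(P,Q) = −Σ p·log₂ q.
  −0.958·log₂(0.110) = 3.05068
  −0.042·log₂(0.890) = 0.00706
H(P,Q) = 3.0577 bits.

3.0577 bits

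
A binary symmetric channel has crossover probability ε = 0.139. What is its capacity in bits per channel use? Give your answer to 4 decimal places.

0.4184 bits

Binary symmetric channel: C = 1 − h₂(ε) where h₂ is the binary entropy function.
h₂(0.139) = −0.139·log₂0.139 − 0.861·log₂0.861 = 0.5816.
C = 1 − 0.5816 = 0.4184 bits per channel use.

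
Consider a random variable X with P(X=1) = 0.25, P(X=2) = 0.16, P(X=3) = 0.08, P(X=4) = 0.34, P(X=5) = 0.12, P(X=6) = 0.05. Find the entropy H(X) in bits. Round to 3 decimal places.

2.327 bits

H(X) = −Σ p·log₂ p.
  −(0.25)·log₂(0.25) = 0.5000
  −(0.16)·log₂(0.16) = 0.4230
  −(0.08)·log₂(0.08) = 0.2915
  −(0.34)·log₂(0.34) = 0.5292
  −(0.12)·log₂(0.12) = 0.3671
  −(0.05)·log₂(0.05) = 0.2161
Sum: 0.5000 + 0.4230 + 0.2915 + 0.5292 + 0.3671 + 0.2161 = 2.327 bits.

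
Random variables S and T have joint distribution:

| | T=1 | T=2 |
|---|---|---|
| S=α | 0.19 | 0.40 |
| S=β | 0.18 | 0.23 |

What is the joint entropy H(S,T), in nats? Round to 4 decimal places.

1.3287 nats

H(S,T) = −Σ p(x,y)·ln p(x,y) over all 4 cells.
  cell (α,1): −0.19·ln0.19 = 0.31554
  cell (α,2): −0.40·ln0.40 = 0.36652
  cell (β,1): −0.18·ln0.18 = 0.30866
  cell (β,2): −0.23·ln0.23 = 0.33803
Sum = 1.3287 nats.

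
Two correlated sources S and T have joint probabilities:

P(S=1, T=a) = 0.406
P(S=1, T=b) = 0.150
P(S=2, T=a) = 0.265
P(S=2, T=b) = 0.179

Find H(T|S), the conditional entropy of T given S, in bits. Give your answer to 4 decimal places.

0.8996 bits

Marginals: p(S) = (0.5560, 0.4440), p(T) = (0.6710, 0.3290).
H(T|S) = Σ p(S) · H(T|S=·).
  S=1: p=0.5560, H(T|S=1) = 0.8412
  S=2: p=0.4440, H(T|S=2) = 0.9728
Weighted sum = 0.8996 bits.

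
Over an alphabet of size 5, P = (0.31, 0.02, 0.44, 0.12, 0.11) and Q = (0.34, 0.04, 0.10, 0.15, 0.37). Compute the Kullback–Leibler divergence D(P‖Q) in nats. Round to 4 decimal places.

D(P‖Q) = Σ p·ln(p/q).
  0.31·ln(0.31/0.34) = -0.02864
  0.02·ln(0.02/0.04) = -0.01386
  0.44·ln(0.44/0.10) = 0.65191
  0.12·ln(0.12/0.15) = -0.02678
  0.11·ln(0.11/0.37) = -0.13343
D(P‖Q) = 0.4492 nats.

0.4492 nats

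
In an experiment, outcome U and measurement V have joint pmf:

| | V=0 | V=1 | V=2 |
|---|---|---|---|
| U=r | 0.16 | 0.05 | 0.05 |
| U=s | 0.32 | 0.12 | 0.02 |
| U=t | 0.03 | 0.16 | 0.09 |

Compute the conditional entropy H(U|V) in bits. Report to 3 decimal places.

1.302 bits

Marginals: p(U) = (0.2600, 0.4600, 0.2800), p(V) = (0.5100, 0.3300, 0.1600).
H(U|V) = Σ p(V) · H(U|V=·).
  V=0: p=0.5100, H(U|V=0) = 1.1870
  V=1: p=0.3300, H(U|V=1) = 1.4496
  V=2: p=0.1600, H(U|V=2) = 1.3663
Weighted sum = 1.302 bits.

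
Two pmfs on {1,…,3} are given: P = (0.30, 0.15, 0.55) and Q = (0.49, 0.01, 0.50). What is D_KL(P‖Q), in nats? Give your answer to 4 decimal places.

0.3114 nats

D(P‖Q) = Σ p·ln(p/q).
  0.30·ln(0.30/0.49) = -0.14719
  0.15·ln(0.15/0.01) = 0.40621
  0.55·ln(0.55/0.50) = 0.05242
D(P‖Q) = 0.3114 nats.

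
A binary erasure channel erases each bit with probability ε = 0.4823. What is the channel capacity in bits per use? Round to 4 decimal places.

0.5177 bits

Binary erasure channel: capacity C = 1 − ε.
C = 1 − 0.4823 = 0.5177 bits per channel use.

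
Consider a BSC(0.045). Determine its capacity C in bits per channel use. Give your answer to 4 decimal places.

0.7352 bits

Binary symmetric channel: C = 1 − h₂(ε) where h₂ is the binary entropy function.
h₂(0.045) = −0.045·log₂0.045 − 0.955·log₂0.955 = 0.2648.
C = 1 − 0.2648 = 0.7352 bits per channel use.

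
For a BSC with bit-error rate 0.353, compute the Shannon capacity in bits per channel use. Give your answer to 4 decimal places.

Binary symmetric channel: C = 1 − h₂(ε) where h₂ is the binary entropy function.
h₂(0.353) = −0.353·log₂0.353 − 0.647·log₂0.647 = 0.9367.
C = 1 − 0.9367 = 0.0633 bits per channel use.

0.0633 bits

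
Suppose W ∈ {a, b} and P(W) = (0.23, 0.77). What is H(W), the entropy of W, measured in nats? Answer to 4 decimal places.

0.5393 nats

H(W) = −Σ p·ln p.
  −(0.23)·ln(0.23) = 0.33803
  −(0.77)·ln(0.77) = 0.20125
Sum: 0.33803 + 0.20125 = 0.5393 nats.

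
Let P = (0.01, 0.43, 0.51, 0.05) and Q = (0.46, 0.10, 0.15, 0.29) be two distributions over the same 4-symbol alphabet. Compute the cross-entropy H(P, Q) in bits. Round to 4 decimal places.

2.9248 bits

H(P,Q) = −Σ p·log₂ q.
  −0.01·log₂(0.46) = 0.01120
  −0.43·log₂(0.10) = 1.42843
  −0.51·log₂(0.15) = 1.39585
  −0.05·log₂(0.29) = 0.08929
H(P,Q) = 2.9248 bits.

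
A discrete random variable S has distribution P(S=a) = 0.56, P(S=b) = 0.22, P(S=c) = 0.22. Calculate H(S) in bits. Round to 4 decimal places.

1.4296 bits

H(S) = −Σ p·log₂ p.
  −(0.56)·log₂(0.56) = 0.46844
  −(0.22)·log₂(0.22) = 0.48057
  −(0.22)·log₂(0.22) = 0.48057
Sum: 0.46844 + 0.48057 + 0.48057 = 1.4296 bits.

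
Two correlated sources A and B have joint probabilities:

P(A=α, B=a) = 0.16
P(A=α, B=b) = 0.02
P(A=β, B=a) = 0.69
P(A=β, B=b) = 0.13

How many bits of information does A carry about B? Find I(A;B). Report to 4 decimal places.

0.0020 bits

Marginals: p(A) = (0.1800, 0.8200), p(B) = (0.8500, 0.1500).
I(A;B) = H(A) + H(B) − H(A,B).
H(A) = 0.6801, H(B) = 0.6098, H(A,B) = 1.2879.
I(A;B) = 0.6801 + 0.6098 − 1.2879 = 0.0020 bits.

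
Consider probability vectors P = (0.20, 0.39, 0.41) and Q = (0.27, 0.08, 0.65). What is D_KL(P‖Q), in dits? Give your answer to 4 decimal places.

0.1602 dits

D(P‖Q) = Σ p·log₁₀(p/q).
  0.20·log₁₀(0.20/0.27) = -0.02607
  0.39·log₁₀(0.39/0.08) = 0.26831
  0.41·log₁₀(0.41/0.65) = -0.08205
D(P‖Q) = 0.1602 dits.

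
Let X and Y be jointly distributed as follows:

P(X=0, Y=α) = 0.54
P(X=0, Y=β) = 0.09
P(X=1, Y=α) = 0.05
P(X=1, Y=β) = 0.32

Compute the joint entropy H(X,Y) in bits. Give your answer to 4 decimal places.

H(X,Y) = −Σ p(x,y)·log₂ p(x,y) over all 4 cells.
  cell (0,α): −0.54·log₂0.54 = 0.48004
  cell (0,β): −0.09·log₂0.09 = 0.31265
  cell (1,α): −0.05·log₂0.05 = 0.21610
  cell (1,β): −0.32·log₂0.32 = 0.52603
Sum = 1.5348 bits.

1.5348 bits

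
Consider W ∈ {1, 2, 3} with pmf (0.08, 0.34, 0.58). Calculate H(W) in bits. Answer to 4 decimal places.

H(W) = −Σ p·log₂ p.
  −(0.08)·log₂(0.08) = 0.29151
  −(0.34)·log₂(0.34) = 0.52917
  −(0.58)·log₂(0.58) = 0.45581
Sum: 0.29151 + 0.52917 + 0.45581 = 1.2765 bits.

1.2765 bits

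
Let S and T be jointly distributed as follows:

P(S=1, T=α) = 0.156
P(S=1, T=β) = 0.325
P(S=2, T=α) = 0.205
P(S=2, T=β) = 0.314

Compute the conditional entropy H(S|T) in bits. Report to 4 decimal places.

Marginals: p(S) = (0.4810, 0.5190), p(T) = (0.3610, 0.6390).
H(S|T) = Σ p(T) · H(S|T=·).
  T=α: p=0.3610, H(S|T=α) = 0.9867
  T=β: p=0.6390, H(S|T=β) = 0.9998
Weighted sum = 0.9951 bits.

0.9951 bits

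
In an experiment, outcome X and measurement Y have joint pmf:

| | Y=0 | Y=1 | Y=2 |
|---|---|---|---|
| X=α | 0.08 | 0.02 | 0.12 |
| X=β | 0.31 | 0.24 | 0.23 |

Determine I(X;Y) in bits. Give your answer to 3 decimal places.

0.048 bits

Marginals: p(X) = (0.2200, 0.7800), p(Y) = (0.3900, 0.2600, 0.3500).
I(X;Y) = Σ p(x,y)·log₂[p(x,y)/(p(x)p(y))].
  (α,0): 0.08·log₂(0.9324) = -0.0081
  (α,1): 0.02·log₂(0.3497) = -0.0303
  (α,2): 0.12·log₂(1.5584) = 0.0768
  (β,0): 0.31·log₂(1.0191) = 0.0084
  (β,1): 0.24·log₂(1.1834) = 0.0583
  (β,2): 0.23·log₂(0.8425) = -0.0569
Sum = 0.048 bits.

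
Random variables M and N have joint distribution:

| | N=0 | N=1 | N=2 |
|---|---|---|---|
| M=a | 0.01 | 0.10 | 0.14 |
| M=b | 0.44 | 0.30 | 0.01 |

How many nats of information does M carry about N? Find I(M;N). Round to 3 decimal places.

Marginals: p(M) = (0.2500, 0.7500), p(N) = (0.4500, 0.4000, 0.1500).
I(M;N) = Σ p(x,y)·ln[p(x,y)/(p(x)p(y))].
  (a,0): 0.01·ln(0.0889) = -0.0242
  (a,1): 0.10·ln(1.0000) = 0.0000
  (a,2): 0.14·ln(3.7333) = 0.1844
  (b,0): 0.44·ln(1.3037) = 0.1167
  (b,1): 0.30·ln(1.0000) = 0.0000
  (b,2): 0.01·ln(0.0889) = -0.0242
Sum = 0.253 nats.

0.253 nats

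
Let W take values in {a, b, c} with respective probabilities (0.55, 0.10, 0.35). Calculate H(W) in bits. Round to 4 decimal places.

H(W) = −Σ p·log₂ p.
  −(0.55)·log₂(0.55) = 0.47437
  −(0.10)·log₂(0.10) = 0.33219
  −(0.35)·log₂(0.35) = 0.53010
Sum: 0.47437 + 0.33219 + 0.53010 = 1.3367 bits.

1.3367 bits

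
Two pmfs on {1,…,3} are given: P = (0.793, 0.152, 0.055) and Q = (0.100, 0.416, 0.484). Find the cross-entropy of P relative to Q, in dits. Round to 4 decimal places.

0.8682 dits

H(P,Q) = −Σ p·log₁₀ q.
  −0.793·log₁₀(0.100) = 0.79300
  −0.152·log₁₀(0.416) = 0.05790
  −0.055·log₁₀(0.484) = 0.01733
H(P,Q) = 0.8682 dits.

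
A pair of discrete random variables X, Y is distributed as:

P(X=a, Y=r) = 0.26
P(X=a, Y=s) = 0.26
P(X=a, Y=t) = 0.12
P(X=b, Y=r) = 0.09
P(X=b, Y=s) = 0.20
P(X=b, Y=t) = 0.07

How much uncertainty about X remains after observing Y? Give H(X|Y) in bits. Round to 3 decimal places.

Chain rule: H(X|Y) = H(X,Y) − H(Y).
Marginals: p(X) = (0.6400, 0.3600), p(Y) = (0.3500, 0.4600, 0.1900).
H(X,Y) = 2.4232 bits; H(Y) = 1.5007 bits.
H(X|Y) = 2.4232 − 1.5007 = 0.923 bits.

0.923 bits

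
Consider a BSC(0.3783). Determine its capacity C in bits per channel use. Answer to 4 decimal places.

Binary symmetric channel: C = 1 − h₂(ε) where h₂ is the binary entropy function.
h₂(0.3783) = −0.3783·log₂0.3783 − 0.6217·log₂0.6217 = 0.9568.
C = 1 − 0.9568 = 0.0432 bits per channel use.

0.0432 bits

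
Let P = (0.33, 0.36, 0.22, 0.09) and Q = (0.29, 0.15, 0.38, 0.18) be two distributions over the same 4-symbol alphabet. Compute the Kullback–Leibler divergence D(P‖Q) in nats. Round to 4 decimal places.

D(P‖Q) = Σ p·ln(p/q).
  0.33·ln(0.33/0.29) = 0.04264
  0.36·ln(0.36/0.15) = 0.31517
  0.22·ln(0.22/0.38) = -0.12024
  0.09·ln(0.09/0.18) = -0.06238
D(P‖Q) = 0.1752 nats.

0.1752 nats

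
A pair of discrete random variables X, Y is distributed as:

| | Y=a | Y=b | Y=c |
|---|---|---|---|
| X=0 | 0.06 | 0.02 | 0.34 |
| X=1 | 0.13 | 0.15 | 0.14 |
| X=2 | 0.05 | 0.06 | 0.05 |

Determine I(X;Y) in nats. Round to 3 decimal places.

Marginals: p(X) = (0.4200, 0.4200, 0.1600), p(Y) = (0.2400, 0.2300, 0.5300).
I(X;Y) = H(X) + H(Y) − H(X,Y).
H(X) = 1.0219, H(Y) = 1.0170, H(X,Y) = 1.9073.
I(X;Y) = 1.0219 + 1.0170 − 1.9073 = 0.132 nats.

0.132 nats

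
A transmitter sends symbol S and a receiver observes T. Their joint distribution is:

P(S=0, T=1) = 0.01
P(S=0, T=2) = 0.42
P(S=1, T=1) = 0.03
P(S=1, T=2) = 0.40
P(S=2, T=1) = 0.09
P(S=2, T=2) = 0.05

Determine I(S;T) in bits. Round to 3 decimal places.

0.200 bits

Marginals: p(S) = (0.4300, 0.4300, 0.1400), p(T) = (0.1300, 0.8700).
I(S;T) = H(S) + H(T) − H(S,T).
H(S) = 1.4442, H(T) = 0.5574, H(S,T) = 1.8014.
I(S;T) = 1.4442 + 0.5574 − 1.8014 = 0.200 bits.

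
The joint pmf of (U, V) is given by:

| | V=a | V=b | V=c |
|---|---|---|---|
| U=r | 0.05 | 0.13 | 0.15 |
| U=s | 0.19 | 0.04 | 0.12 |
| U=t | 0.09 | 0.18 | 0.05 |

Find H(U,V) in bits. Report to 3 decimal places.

H(U,V) = −Σ p(x,y)·log₂ p(x,y) over all 9 cells.
  cell (r,a): −0.05·log₂0.05 = 0.2161
  cell (r,b): −0.13·log₂0.13 = 0.3826
  cell (r,c): −0.15·log₂0.15 = 0.4105
  cell (s,a): −0.19·log₂0.19 = 0.4552
  cell (s,b): −0.04·log₂0.04 = 0.1858
  cell (s,c): −0.12·log₂0.12 = 0.3671
  cell (t,a): −0.09·log₂0.09 = 0.3127
  cell (t,b): −0.18·log₂0.18 = 0.4453
  cell (t,c): −0.05·log₂0.05 = 0.2161
Sum = 2.991 bits.

2.991 bits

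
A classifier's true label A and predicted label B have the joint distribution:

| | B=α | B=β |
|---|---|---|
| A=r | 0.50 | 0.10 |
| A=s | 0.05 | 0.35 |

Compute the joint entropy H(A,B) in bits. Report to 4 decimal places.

1.5784 bits

H(A,B) = −Σ p(x,y)·log₂ p(x,y) over all 4 cells.
  cell (r,α): −0.50·log₂0.50 = 0.50000
  cell (r,β): −0.10·log₂0.10 = 0.33219
  cell (s,α): −0.05·log₂0.05 = 0.21610
  cell (s,β): −0.35·log₂0.35 = 0.53010
Sum = 1.5784 bits.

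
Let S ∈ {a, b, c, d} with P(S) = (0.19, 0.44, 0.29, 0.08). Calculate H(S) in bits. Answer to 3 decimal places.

H(S) = −Σ p·log₂ p.
  −(0.19)·log₂(0.19) = 0.4552
  −(0.44)·log₂(0.44) = 0.5211
  −(0.29)·log₂(0.29) = 0.5179
  −(0.08)·log₂(0.08) = 0.2915
Sum: 0.4552 + 0.5211 + 0.5179 + 0.2915 = 1.786 bits.

1.786 bits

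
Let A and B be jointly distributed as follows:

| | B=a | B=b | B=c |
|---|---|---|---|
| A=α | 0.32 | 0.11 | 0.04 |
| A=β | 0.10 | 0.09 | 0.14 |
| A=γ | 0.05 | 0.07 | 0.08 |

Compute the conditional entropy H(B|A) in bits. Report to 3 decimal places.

Chain rule: H(B|A) = H(A,B) − H(A).
Marginals: p(A) = (0.4700, 0.3300, 0.2000), p(B) = (0.4700, 0.2700, 0.2600).
H(A,B) = 2.8802 bits; H(A) = 1.5042 bits.
H(B|A) = 2.8802 − 1.5042 = 1.376 bits.

1.376 bits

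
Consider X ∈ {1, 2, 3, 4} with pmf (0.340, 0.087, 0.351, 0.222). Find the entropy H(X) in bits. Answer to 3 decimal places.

1.848 bits

H(X) = −Σ p·log₂ p.
  −(0.340)·log₂(0.340) = 0.5292
  −(0.087)·log₂(0.087) = 0.3065
  −(0.351)·log₂(0.351) = 0.5302
  −(0.222)·log₂(0.222) = 0.4820
Sum: 0.5292 + 0.3065 + 0.5302 + 0.4820 = 1.848 bits.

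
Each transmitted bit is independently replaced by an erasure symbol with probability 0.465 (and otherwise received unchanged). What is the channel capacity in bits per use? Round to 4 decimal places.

Binary erasure channel: capacity C = 1 − ε.
C = 1 − 0.465 = 0.5350 bits per channel use.

0.5350 bits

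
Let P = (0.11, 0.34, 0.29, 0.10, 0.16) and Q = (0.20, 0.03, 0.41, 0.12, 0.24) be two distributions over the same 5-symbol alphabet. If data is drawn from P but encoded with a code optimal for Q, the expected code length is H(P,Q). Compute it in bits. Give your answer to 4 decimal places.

2.9838 bits

H(P,Q) = −Σ p·log₂ q.
  −0.11·log₂(0.20) = 0.25541
  −0.34·log₂(0.03) = 1.72002
  −0.29·log₂(0.41) = 0.37303
  −0.10·log₂(0.12) = 0.30589
  −0.16·log₂(0.24) = 0.32942
H(P,Q) = 2.9838 bits.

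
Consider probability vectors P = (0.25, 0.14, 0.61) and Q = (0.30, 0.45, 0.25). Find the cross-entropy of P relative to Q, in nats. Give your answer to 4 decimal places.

1.2584 nats

H(P,Q) = −Σ p·ln q.
  −0.25·ln(0.30) = 0.30099
  −0.14·ln(0.45) = 0.11179
  −0.61·ln(0.25) = 0.84564
H(P,Q) = 1.2584 nats.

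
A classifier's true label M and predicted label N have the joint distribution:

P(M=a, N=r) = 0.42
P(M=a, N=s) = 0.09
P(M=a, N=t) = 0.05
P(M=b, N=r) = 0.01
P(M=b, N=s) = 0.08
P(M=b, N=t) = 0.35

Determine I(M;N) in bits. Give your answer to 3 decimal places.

Marginals: p(M) = (0.5600, 0.4400), p(N) = (0.4300, 0.1700, 0.4000).
I(M;N) = Σ p(x,y)·log₂[p(x,y)/(p(x)p(y))].
  (a,r): 0.42·log₂(1.7442) = 0.3371
  (a,s): 0.09·log₂(0.9454) = -0.0073
  (a,t): 0.05·log₂(0.2232) = -0.1082
  (b,r): 0.01·log₂(0.0529) = -0.0424
  (b,s): 0.08·log₂(1.0695) = 0.0078
  (b,t): 0.35·log₂(1.9886) = 0.3471
Sum = 0.534 bits.

0.534 bits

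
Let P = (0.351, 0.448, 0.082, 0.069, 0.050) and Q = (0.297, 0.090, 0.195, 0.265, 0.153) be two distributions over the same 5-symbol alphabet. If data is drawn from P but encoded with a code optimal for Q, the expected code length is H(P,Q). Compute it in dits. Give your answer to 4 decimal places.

0.7923 dits

H(P,Q) = −Σ p·log₁₀ q.
  −0.351·log₁₀(0.297) = 0.18506
  −0.448·log₁₀(0.090) = 0.46850
  −0.082·log₁₀(0.195) = 0.05822
  −0.069·log₁₀(0.265) = 0.03980
  −0.050·log₁₀(0.153) = 0.04077
H(P,Q) = 0.7923 dits.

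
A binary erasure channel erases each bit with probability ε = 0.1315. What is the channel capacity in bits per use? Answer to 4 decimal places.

0.8685 bits

Binary erasure channel: capacity C = 1 − ε.
C = 1 − 0.1315 = 0.8685 bits per channel use.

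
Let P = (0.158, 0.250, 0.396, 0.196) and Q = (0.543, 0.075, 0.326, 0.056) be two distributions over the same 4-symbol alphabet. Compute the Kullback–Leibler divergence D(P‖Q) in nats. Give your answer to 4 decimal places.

D(P‖Q) = Σ p·ln(p/q).
  0.158·ln(0.158/0.543) = -0.19505
  0.250·ln(0.250/0.075) = 0.30099
  0.396·ln(0.396/0.326) = 0.07703
  0.196·ln(0.196/0.056) = 0.24554
D(P‖Q) = 0.4285 nats.

0.4285 nats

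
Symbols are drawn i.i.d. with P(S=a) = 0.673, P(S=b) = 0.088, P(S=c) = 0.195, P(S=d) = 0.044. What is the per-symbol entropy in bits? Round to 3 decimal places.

1.351 bits

H(S) = −Σ p·log₂ p.
  −(0.673)·log₂(0.673) = 0.3845
  −(0.088)·log₂(0.088) = 0.3086
  −(0.195)·log₂(0.195) = 0.4599
  −(0.044)·log₂(0.044) = 0.1983
Sum: 0.3845 + 0.3086 + 0.4599 + 0.1983 = 1.351 bits.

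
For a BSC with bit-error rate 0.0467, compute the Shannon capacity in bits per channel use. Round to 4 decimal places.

0.7278 bits

Binary symmetric channel: C = 1 − h₂(ε) where h₂ is the binary entropy function.
h₂(0.0467) = −0.0467·log₂0.0467 − 0.9533·log₂0.9533 = 0.2722.
C = 1 − 0.2722 = 0.7278 bits per channel use.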